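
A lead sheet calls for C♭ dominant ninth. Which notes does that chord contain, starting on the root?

C♭ dominant ninth: dominant ninth on C-flat.
root → C-flat
3rd (major 3rd) → E-flat
5th (perfect 5th) → G-flat
7th (minor 7th) → B-double-flat
9th (major 9th) → D-flat

C-flat E-flat G-flat B-double-flat D-flat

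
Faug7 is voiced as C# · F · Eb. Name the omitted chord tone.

A

Faug7 = F, A, C#, Eb. The voicing lacks the 3rd (major 3rd), A.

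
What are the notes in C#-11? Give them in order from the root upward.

Root C#, quality minor eleventh:
C# — root
E — minor 3rd
G# — perfect 5th
B — minor 7th
D# — major 9th
F# — perfect 11th

C#, E, G#, B, D#, F#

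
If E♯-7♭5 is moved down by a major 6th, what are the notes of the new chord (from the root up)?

G#  B  D  F#

E# down a major 6th → G#. New chord: G# half-diminished seventh.
Root: G#
Minor 3rd (3rd): B
Diminished 5th (5th): D
Minor 7th (7th): F#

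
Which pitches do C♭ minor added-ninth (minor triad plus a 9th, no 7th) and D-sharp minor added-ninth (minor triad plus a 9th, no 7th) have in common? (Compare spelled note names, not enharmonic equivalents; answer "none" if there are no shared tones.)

C♭ minor added-ninth: Cb Ebb Gb Db
D-sharp minor added-ninth: D# F# A# E#
Common to both → none.

none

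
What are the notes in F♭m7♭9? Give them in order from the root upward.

Fb, Abb, Cb, Ebb, Gbb

F♭m7♭9 is a minor seventh flat nine built on Fb.
Root: Fb
Minor 3rd (3rd): Abb
Perfect 5th (5th): Cb
Minor 7th (7th): Ebb
Minor 9th (9th): Gbb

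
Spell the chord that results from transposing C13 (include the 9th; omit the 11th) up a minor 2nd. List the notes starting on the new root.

Db, F, Ab, Cb, Eb, Bb

Transposed root: C → Db (minor 2nd up). So we spell Db dominant thirteenth:
Root: Db
Major 3rd (3rd): F
Perfect 5th (5th): Ab
Minor 7th (7th): Cb
Major 9th (9th): Eb
Major 13th (13th): Bb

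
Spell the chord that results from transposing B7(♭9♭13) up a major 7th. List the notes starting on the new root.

A major 7th up from B is A♯, so the new chord is A♯ dominant seventh flat nine flat thirteen.
Root: A♯
Major 3rd (3rd): C𝄪
Perfect 5th (5th): E♯
Minor 7th (7th): G♯
Minor 9th (9th): B
Minor 13th (13th): F♯

A♯, C𝄪, E♯, G♯, B, F♯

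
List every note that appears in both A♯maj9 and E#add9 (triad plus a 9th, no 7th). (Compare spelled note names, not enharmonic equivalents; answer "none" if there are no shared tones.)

E♯  G𝄪  B♯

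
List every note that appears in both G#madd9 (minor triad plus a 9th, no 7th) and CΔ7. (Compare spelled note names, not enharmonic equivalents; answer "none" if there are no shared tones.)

B

G#madd9 = G#, B, D#, A#.
CΔ7 = C, E, G, B.
Shared: B.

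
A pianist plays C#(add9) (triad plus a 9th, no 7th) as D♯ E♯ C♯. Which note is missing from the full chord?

G♯

The full C#(add9) chord is C♯, E♯, G♯, D♯.
Comparing with the voicing, the perfect 5th (5th) — G♯ — is absent.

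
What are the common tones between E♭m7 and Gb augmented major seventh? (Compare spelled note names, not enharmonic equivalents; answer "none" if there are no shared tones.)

Gb  Bb

E♭m7 = Eb, Gb, Bb, Db.
Gb augmented major seventh = Gb, Bb, D, F.
Shared: Gb, Bb.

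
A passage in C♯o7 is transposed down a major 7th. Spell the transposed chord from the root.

D, F, Ab, Cb

Transposed root: C# → D (major 7th down). So we spell D diminished seventh:
D — root
F — minor 3rd
Ab — diminished 5th
Cb — diminished 7th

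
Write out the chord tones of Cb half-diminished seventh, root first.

Cb half-diminished seventh is a half-diminished seventh built on Cb.
Root: Cb
Minor 3rd (3rd): Ebb
Diminished 5th (5th): Gbb
Minor 7th (7th): Bbb

Cb Ebb Gbb Bbb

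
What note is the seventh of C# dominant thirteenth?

Root of C# dominant thirteenth = C-sharp. The 7th is a minor 7th: C-sharp up a minor 7th → B.

B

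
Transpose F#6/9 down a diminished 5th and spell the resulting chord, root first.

F# down a diminished 5th → B#. New chord: B# six-nine.
root → B#
3rd (major 3rd) → D##
5th (perfect 5th) → F##
6th (major 6th) → G##
9th (major 9th) → C##

B# – D## – F## – G## – C##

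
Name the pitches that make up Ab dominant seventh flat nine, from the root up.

Ab  C  Eb  Gb  Bbb

Ab dominant seventh flat nine: dominant seventh flat nine on Ab.
Ab — root
C — major 3rd
Eb — perfect 5th
Gb — minor 7th
Bbb — minor 9th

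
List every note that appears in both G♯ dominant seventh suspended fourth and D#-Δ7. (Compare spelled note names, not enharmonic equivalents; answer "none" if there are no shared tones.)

G♯ dominant seventh suspended fourth: G# C# D# F#
D#-Δ7: D# F# A# C##
Common to both → D#, F#.

D#, F#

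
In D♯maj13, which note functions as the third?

F##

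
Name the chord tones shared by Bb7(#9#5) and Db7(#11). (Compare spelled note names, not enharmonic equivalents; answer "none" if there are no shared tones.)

Ab

Bb7(#9#5): Bb D F# Ab C#
Db7(#11): Db F Ab Cb G
Common to both → Ab.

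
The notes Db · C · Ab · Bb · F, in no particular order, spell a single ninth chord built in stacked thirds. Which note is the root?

Bb

Arranged so that each adjacent pair is a third by letter name: Bb – Db – F – Ab – C.
The bottom of that stack, Bb, is the root (this is Bb minor ninth).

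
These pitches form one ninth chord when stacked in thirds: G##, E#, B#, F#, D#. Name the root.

Stacking in thirds gives E# – G## – B# – D# – F#, so E# is the root — E# dominant seventh flat nine.

E#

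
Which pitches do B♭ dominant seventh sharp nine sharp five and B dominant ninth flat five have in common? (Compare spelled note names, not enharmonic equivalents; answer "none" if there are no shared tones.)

B♭ dominant seventh sharp nine sharp five = B-flat, D, F-sharp, A-flat, C-sharp.
B dominant ninth flat five = B, D-sharp, F, A, C-sharp.
Shared: C-sharp.

C-sharp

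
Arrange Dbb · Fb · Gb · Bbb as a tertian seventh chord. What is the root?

Gb

Stacking in thirds gives Gb – Bbb – Dbb – Fb, so Gb is the root — Gb half-diminished seventh.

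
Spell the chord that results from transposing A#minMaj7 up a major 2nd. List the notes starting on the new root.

B# D# F## A##

A# up a major 2nd → B#. New chord: B# minor-major seventh.
root → B#
3rd (minor 3rd) → D#
5th (perfect 5th) → F##
7th (major 7th) → A##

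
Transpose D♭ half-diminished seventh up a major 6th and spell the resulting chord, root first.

D-flat up a major 6th → B-flat. New chord: B-flat half-diminished seventh.
B-flat — root
D-flat — minor 3rd
F-flat — diminished 5th
A-flat — minor 7th

B-flat  D-flat  F-flat  A-flat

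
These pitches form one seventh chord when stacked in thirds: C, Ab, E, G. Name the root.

Arranged so that each adjacent pair is a third by letter name: Ab – C – E – G.
The bottom of that stack, Ab, is the root (this is Ab augmented major seventh).

Ab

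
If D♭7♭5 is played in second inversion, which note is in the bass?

D♭7♭5 = D♭–F–A𝄫–C♭. Second inversion → fifth in the bass = A𝄫.

A𝄫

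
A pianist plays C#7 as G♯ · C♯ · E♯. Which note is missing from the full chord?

B

C#7 = C♯, E♯, G♯, B. The voicing lacks the 7th (minor 7th), B.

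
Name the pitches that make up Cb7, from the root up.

C♭  E♭  G♭  B𝄫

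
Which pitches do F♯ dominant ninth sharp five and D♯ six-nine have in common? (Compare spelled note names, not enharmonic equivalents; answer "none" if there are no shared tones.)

A-sharp

F♯ dominant ninth sharp five = F-sharp, A-sharp, C-double-sharp, E, G-sharp.
D♯ six-nine = D-sharp, F-double-sharp, A-sharp, B-sharp, E-sharp.
Shared: A-sharp.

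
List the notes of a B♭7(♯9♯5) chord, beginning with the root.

Root Bb, quality dominant seventh sharp nine sharp five:
Bb — root
D — major 3rd
F# — augmented 5th
Ab — minor 7th
C# — augmented 9th

Bb, D, F#, Ab, C#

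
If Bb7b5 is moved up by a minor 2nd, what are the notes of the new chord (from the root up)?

Cb, Eb, Gbb, Bbb

A minor 2nd up from Bb is Cb, so the new chord is Cb dominant seventh flat five.
Cb — root
Eb — major 3rd
Gbb — diminished 5th
Bbb — minor 7th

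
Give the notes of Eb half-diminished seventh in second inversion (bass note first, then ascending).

B-double-flat, D-flat, E-flat, G-flat

In root position, Eb half-diminished seventh is E-flat–G-flat–B-double-flat–D-flat.
Second inversion puts the fifth (B-double-flat) in the bass.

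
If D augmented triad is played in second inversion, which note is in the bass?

D augmented triad = D–F#–A#. Second inversion → fifth in the bass = A#.

A#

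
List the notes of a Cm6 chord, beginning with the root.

C, Eb, G, A

Root C, quality minor sixth:
Root: C
Minor 3rd (3rd): Eb
Perfect 5th (5th): G
Major 6th (6th): A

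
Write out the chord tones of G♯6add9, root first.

G♯6add9: six-nine on G#.
Root: G#
Major 3rd (3rd): B#
Perfect 5th (5th): D#
Major 6th (6th): E#
Major 9th (9th): A#

G#, B#, D#, E#, A#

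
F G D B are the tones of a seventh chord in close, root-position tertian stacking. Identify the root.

Stacking in thirds gives G – B – D – F, so G is the root — G dominant seventh.

G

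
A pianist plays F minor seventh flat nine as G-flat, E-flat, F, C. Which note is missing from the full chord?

A-flat

The full F minor seventh flat nine chord is F, A-flat, C, E-flat, G-flat.
Comparing with the voicing, the minor 3rd (3rd) — A-flat — is absent.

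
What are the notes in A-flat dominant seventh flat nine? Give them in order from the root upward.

A-flat – C – E-flat – G-flat – B-double-flat

Root A-flat, quality dominant seventh flat nine:
A-flat — root
C — major 3rd
E-flat — perfect 5th
G-flat — minor 7th
B-double-flat — minor 9th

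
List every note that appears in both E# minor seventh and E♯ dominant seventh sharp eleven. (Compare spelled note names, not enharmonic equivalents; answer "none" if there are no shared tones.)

E# minor seventh: E-sharp G-sharp B-sharp D-sharp
E♯ dominant seventh sharp eleven: E-sharp G-double-sharp B-sharp D-sharp A-double-sharp
Common to both → E-sharp, B-sharp, D-sharp.

E-sharp B-sharp D-sharp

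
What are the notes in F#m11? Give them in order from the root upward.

F# A C# E G# B

Root F#, quality minor eleventh:
- root: F#
- minor 3rd: A
- perfect 5th: C#
- minor 7th: E
- major 9th: G#
- perfect 11th: B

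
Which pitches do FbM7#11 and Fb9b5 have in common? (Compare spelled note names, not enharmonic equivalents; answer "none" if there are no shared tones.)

Fb  Ab

FbM7#11: Fb Ab Cb Eb Bb
Fb9b5: Fb Ab Cbb Ebb Gb
Common to both → Fb, Ab.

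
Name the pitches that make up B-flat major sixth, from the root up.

Root B♭, quality major sixth:
Root: B♭
Major 3rd (3rd): D
Perfect 5th (5th): F
Major 6th (6th): G

B♭  D  F  G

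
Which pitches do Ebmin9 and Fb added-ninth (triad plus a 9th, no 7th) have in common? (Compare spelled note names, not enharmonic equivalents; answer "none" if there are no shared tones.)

G♭

Ebmin9: E♭ G♭ B♭ D♭ F
Fb added-ninth: F♭ A♭ C♭ G♭
Common to both → G♭.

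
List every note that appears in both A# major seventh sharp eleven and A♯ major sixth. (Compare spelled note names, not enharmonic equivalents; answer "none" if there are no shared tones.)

A# major seventh sharp eleven = A-sharp, C-double-sharp, E-sharp, G-double-sharp, D-double-sharp.
A♯ major sixth = A-sharp, C-double-sharp, E-sharp, F-double-sharp.
Shared: A-sharp, C-double-sharp, E-sharp.

A-sharp – C-double-sharp – E-sharp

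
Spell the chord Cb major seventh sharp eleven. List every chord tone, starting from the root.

Cb – Eb – Gb – Bb – F

Cb major seventh sharp eleven is a major seventh sharp eleven built on Cb.
root → Cb
3rd (major 3rd) → Eb
5th (perfect 5th) → Gb
7th (major 7th) → Bb
11th (augmented 11th) → F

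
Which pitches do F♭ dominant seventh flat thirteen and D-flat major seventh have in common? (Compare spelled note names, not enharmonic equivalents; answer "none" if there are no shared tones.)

Ab

F♭ dominant seventh flat thirteen: Fb Ab Cb Ebb Dbb
D-flat major seventh: Db F Ab C
Common to both → Ab.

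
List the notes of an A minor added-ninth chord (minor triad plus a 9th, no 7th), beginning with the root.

A, C, E, B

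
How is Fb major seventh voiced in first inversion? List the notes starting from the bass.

Ab – Cb – Eb – Fb

Fb major seventh = Fb–Ab–Cb–Eb; first inversion → third (Ab) lowest.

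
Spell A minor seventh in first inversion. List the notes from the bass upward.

C, E, G, A

In root position, A minor seventh is A–C–E–G.
First inversion puts the third (C) in the bass.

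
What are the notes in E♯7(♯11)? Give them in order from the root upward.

E♯ G𝄪 B♯ D♯ A𝄪

E♯7(♯11) is a dominant seventh sharp eleven built on E♯.
- root: E♯
- major 3rd: G𝄪
- perfect 5th: B♯
- minor 7th: D♯
- augmented 11th: A𝄪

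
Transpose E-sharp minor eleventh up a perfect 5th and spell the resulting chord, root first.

B# – D# – F## – A# – C## – E#

Transposed root: E# → B# (perfect 5th up). So we spell B# minor eleventh:
Root: B#
Minor 3rd (3rd): D#
Perfect 5th (5th): F##
Minor 7th (7th): A#
Major 9th (9th): C##
Perfect 11th (11th): E#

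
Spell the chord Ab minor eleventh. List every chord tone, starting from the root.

Root A-flat, quality minor eleventh:
Root: A-flat
Minor 3rd (3rd): C-flat
Perfect 5th (5th): E-flat
Minor 7th (7th): G-flat
Major 9th (9th): B-flat
Perfect 11th (11th): D-flat

A-flat – C-flat – E-flat – G-flat – B-flat – D-flat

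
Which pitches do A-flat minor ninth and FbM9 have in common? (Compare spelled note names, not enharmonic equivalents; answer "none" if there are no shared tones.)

Ab Cb Eb Gb

A-flat minor ninth: Ab Cb Eb Gb Bb
FbM9: Fb Ab Cb Eb Gb
Common to both → Ab, Cb, Eb, Gb.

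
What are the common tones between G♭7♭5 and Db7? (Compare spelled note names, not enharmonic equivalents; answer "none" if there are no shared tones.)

G♭7♭5: G♭ B♭ D𝄫 F♭
Db7: D♭ F A♭ C♭
Common to both → none.

none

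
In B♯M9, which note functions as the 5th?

Root of B♯M9 = B#. The 5th is a perfect 5th: B# up a perfect 5th → F##.

F##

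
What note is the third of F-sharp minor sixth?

A

F-sharp minor sixth is built on F♯; its 3rd is a minor 3rd above the root.
A third above F uses the letter A, and the minor 3rd above F♯ is A.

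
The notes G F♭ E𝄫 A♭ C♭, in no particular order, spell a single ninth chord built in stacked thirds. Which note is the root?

Stacking in thirds gives F♭ – A♭ – C♭ – E𝄫 – G, so F♭ is the root — F♭ dominant seventh sharp nine.

F♭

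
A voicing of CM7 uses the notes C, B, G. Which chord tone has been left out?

E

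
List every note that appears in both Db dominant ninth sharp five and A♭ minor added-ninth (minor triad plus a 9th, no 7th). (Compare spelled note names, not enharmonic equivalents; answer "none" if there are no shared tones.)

Db dominant ninth sharp five: Db F A Cb Eb
A♭ minor added-ninth: Ab Cb Eb Bb
Common to both → Cb, Eb.

Cb Eb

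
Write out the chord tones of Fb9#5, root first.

Fb, Ab, C, Ebb, Gb

Root Fb, quality dominant ninth sharp five:
root → Fb
3rd (major 3rd) → Ab
5th (augmented 5th) → C
7th (minor 7th) → Ebb
9th (major 9th) → Gb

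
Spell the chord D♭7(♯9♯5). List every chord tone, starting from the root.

Db, F, A, Cb, E

D♭7(♯9♯5): dominant seventh sharp nine sharp five on Db.
Root: Db
Major 3rd (3rd): F
Augmented 5th (5th): A
Minor 7th (7th): Cb
Augmented 9th (9th): E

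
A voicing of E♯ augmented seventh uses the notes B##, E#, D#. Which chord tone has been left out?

The full E♯ augmented seventh chord is E#, G##, B##, D#.
Comparing with the voicing, the major 3rd (3rd) — G## — is absent.

G##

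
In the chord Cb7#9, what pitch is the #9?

Root of Cb7#9 = Cb. The 9th is an augmented 9th: Cb up an augmented 9th → D.

D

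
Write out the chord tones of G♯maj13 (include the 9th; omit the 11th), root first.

G♯maj13 is a major thirteenth built on G♯.
root → G♯
3rd (major 3rd) → B♯
5th (perfect 5th) → D♯
7th (major 7th) → F𝄪
9th (major 9th) → A♯
13th (major 13th) → E♯

G♯, B♯, D♯, F𝄪, A♯, E♯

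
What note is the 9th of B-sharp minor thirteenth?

Root of B-sharp minor thirteenth = B-sharp. The 9th is a major 9th: B-sharp up a major 9th → C-double-sharp.

C-double-sharp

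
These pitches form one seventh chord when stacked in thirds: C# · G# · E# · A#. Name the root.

Arranged so that each adjacent pair is a third by letter name: A# – C# – E# – G#.
The bottom of that stack, A#, is the root (this is A# minor seventh).

A#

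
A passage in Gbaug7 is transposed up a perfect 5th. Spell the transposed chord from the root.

Db, F, A, Cb

Gb up a perfect 5th → Db. New chord: Db augmented seventh.
root → Db
3rd (major 3rd) → F
5th (augmented 5th) → A
7th (minor 7th) → Cb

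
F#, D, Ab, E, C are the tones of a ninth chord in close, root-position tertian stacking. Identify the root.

Stacking in thirds gives D – F# – Ab – C – E, so D is the root — D dominant ninth flat five.

D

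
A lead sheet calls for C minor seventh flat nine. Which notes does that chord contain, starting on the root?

C, Eb, G, Bb, Db

C minor seventh flat nine: minor seventh flat nine on C.
root → C
3rd (minor 3rd) → Eb
5th (perfect 5th) → G
7th (minor 7th) → Bb
9th (minor 9th) → Db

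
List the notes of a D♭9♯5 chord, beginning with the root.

D♭9♯5 is a dominant ninth sharp five built on D♭.
- root: D♭
- major 3rd: F
- augmented 5th: A
- minor 7th: C♭
- major 9th: E♭

D♭ – F – A – C♭ – E♭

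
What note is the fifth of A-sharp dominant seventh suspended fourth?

E-sharp

A-sharp dominant seventh suspended fourth is built on A-sharp; its 5th is a perfect 5th above the root.
A fifth above A uses the letter E, and the perfect 5th above A-sharp is E-sharp.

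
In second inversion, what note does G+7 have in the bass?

D#

G+7 = G–B–D#–F. Second inversion → fifth in the bass = D#.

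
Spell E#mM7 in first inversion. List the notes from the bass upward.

E#mM7 = E#–G#–B#–D##; first inversion → third (G#) lowest.

G#, B#, D##, E#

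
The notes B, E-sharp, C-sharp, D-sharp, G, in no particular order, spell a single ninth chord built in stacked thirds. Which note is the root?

Stacking in thirds gives C-sharp – E-sharp – G – B – D-sharp, so C-sharp is the root — C-sharp dominant ninth flat five.

C-sharp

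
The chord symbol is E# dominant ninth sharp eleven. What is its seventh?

E# dominant ninth sharp eleven is built on E-sharp; its 7th is a minor 7th above the root.
A seventh above E uses the letter D, and the minor 7th above E-sharp is D-sharp.

D-sharp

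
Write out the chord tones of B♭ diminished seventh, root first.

Bb, Db, Fb, Abb

B♭ diminished seventh: diminished seventh on Bb.
Bb — root
Db — minor 3rd
Fb — diminished 5th
Abb — diminished 7th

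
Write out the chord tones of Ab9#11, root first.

A♭, C, E♭, G♭, B♭, D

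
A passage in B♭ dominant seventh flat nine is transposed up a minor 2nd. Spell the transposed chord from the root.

Cb  Eb  Gb  Bbb  Dbb

Transposed root: Bb → Cb (minor 2nd up). So we spell Cb dominant seventh flat nine:
Root: Cb
Major 3rd (3rd): Eb
Perfect 5th (5th): Gb
Minor 7th (7th): Bbb
Minor 9th (9th): Dbb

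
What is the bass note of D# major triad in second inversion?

A♯

D# major triad = D♯–F𝄪–A♯. Second inversion → fifth in the bass = A♯.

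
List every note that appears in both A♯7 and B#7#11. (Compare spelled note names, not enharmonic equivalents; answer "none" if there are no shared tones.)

A♯7 = A#, C##, E#, G#.
B#7#11 = B#, D##, F##, A#, E##.
Shared: A#.

A#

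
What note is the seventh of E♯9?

D#

E♯9 is built on E#; its 7th is a minor 7th above the root.
A seventh above E uses the letter D, and the minor 7th above E# is D#.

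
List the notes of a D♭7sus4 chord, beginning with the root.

Db, Gb, Ab, Cb

D♭7sus4 is a dominant seventh suspended fourth built on Db.
Db — root
Gb — perfect 4th
Ab — perfect 5th
Cb — minor 7th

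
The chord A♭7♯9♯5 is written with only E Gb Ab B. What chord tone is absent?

A♭7♯9♯5 = Ab, C, E, Gb, B. The voicing lacks the 3rd (major 3rd), C.

C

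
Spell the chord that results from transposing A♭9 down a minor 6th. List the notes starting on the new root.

C, E, G, Bb, D

Transposed root: Ab → C (minor 6th down). So we spell C dominant ninth:
- root: C
- major 3rd: E
- perfect 5th: G
- minor 7th: Bb
- major 9th: D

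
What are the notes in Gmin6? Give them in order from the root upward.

G – Bb – D – E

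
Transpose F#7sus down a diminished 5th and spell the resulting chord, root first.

B# E# F## A#

F# down a diminished 5th → B#. New chord: B# dominant seventh suspended fourth.
- root: B#
- perfect 4th: E#
- perfect 5th: F##
- minor 7th: A#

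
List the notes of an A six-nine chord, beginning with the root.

A  C-sharp  E  F-sharp  B

A six-nine is a six-nine built on A.
A — root
C-sharp — major 3rd
E — perfect 5th
F-sharp — major 6th
B — major 9th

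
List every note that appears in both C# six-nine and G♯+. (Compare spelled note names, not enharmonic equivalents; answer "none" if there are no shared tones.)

C# six-nine = C#, E#, G#, A#, D#.
G♯+ = G#, B#, D##.
Shared: G#.

G#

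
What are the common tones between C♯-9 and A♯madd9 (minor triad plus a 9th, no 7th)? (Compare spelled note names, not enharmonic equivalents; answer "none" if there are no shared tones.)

C♯-9: C# E G# B D#
A♯madd9: A# C# E# B#
Common to both → C#.

C#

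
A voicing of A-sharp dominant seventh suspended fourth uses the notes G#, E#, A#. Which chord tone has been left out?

A-sharp dominant seventh suspended fourth = A#, D#, E#, G#. The voicing lacks the 4th (perfect 4th), D#.

D#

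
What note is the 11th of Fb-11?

Bbb

Fb-11 is built on Fb; its 11th is a perfect 11th above the root.
A fourth above F uses the letter B, and the perfect 11th above Fb is Bbb.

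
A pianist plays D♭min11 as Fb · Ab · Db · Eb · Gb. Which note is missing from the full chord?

The full D♭min11 chord is Db, Fb, Ab, Cb, Eb, Gb.
Comparing with the voicing, the minor 7th (7th) — Cb — is absent.

Cb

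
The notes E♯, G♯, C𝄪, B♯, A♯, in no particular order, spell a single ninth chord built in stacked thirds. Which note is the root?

A♯

Stacking in thirds gives A♯ – C𝄪 – E♯ – G♯ – B♯, so A♯ is the root — A♯ dominant ninth.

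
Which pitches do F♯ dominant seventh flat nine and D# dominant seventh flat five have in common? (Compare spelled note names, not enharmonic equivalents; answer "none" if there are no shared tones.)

C#

F♯ dominant seventh flat nine = F#, A#, C#, E, G.
D# dominant seventh flat five = D#, F##, A, C#.
Shared: C#.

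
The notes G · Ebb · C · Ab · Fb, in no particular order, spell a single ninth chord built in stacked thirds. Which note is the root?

Fb

Arranged so that each adjacent pair is a third by letter name: Fb – Ab – C – Ebb – G.
The bottom of that stack, Fb, is the root (this is Fb dominant seventh sharp nine sharp five).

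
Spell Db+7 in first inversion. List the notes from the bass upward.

F, A, Cb, Db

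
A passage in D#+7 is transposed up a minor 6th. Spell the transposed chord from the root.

A minor 6th up from D# is B, so the new chord is B augmented seventh.
B — root
D# — major 3rd
F## — augmented 5th
A — minor 7th

B – D# – F## – A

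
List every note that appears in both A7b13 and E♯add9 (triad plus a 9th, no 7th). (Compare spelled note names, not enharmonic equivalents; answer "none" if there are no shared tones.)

none

A7b13 = A, C#, E, G, F.
E♯add9 = E#, G##, B#, F##.
Shared: none.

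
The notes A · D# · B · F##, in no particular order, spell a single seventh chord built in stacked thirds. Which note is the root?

B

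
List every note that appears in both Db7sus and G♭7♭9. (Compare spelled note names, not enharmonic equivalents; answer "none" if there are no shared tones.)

Db7sus = Db, Gb, Ab, Cb.
G♭7♭9 = Gb, Bb, Db, Fb, Abb.
Shared: Db, Gb.

Db  Gb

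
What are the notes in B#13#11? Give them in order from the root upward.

B♯  D𝄪  F𝄪  A♯  C𝄪  E𝄪  G𝄪

B#13#11 is a dominant thirteenth sharp eleven built on B♯.
root → B♯
3rd (major 3rd) → D𝄪
5th (perfect 5th) → F𝄪
7th (minor 7th) → A♯
9th (major 9th) → C𝄪
11th (augmented 11th) → E𝄪
13th (major 13th) → G𝄪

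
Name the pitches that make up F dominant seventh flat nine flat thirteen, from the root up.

F  A  C  E-flat  G-flat  D-flat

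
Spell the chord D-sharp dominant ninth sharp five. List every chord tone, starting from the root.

D# – F## – A## – C# – E#

Root D#, quality dominant ninth sharp five:
D# — root
F## — major 3rd
A## — augmented 5th
C# — minor 7th
E# — major 9th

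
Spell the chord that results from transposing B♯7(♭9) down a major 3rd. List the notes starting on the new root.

G#, B#, D#, F#, A

B# down a major 3rd → G#. New chord: G# dominant seventh flat nine.
G# — root
B# — major 3rd
D# — perfect 5th
F# — minor 7th
A — minor 9th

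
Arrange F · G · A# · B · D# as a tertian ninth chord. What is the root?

Stacking in thirds gives G – B – D# – F – A#, so G is the root — G dominant seventh sharp nine sharp five.

G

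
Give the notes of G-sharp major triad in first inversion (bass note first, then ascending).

B-sharp  D-sharp  G-sharp

In root position, G-sharp major triad is G-sharp–B-sharp–D-sharp.
First inversion puts the third (B-sharp) in the bass.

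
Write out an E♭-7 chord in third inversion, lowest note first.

Db Eb Gb Bb

E♭-7 = Eb–Gb–Bb–Db; third inversion → seventh (Db) lowest.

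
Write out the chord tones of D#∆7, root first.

D#∆7 is a major seventh built on D#.
D# — root
F## — major 3rd
A# — perfect 5th
C## — major 7th

D# F## A# C##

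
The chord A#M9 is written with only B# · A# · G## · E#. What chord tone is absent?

A#M9 = A#, C##, E#, G##, B#. The voicing lacks the 3rd (major 3rd), C##.

C##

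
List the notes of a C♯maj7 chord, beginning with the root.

C#, E#, G#, B#

C♯maj7 is a major seventh built on C#.
- root: C#
- major 3rd: E#
- perfect 5th: G#
- major 7th: B#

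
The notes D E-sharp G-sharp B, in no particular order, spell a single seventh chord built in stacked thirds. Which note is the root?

E-sharp

Arranged so that each adjacent pair is a third by letter name: E-sharp – G-sharp – B – D.
The bottom of that stack, E-sharp, is the root (this is E-sharp diminished seventh).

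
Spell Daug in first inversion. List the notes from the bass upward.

Daug = D–F♯–A♯; first inversion → third (F♯) lowest.

F♯  A♯  D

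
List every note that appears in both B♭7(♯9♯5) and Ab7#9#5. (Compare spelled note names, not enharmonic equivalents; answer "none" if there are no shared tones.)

B♭7(♯9♯5): Bb D F# Ab C#
Ab7#9#5: Ab C E Gb B
Common to both → Ab.

Ab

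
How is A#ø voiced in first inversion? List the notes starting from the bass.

A#ø = A#–C#–E–G#; first inversion → third (C#) lowest.

C#  E  G#  A#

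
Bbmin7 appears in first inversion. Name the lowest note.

Db

Bbmin7 = Bb–Db–F–Ab. First inversion → third in the bass = Db.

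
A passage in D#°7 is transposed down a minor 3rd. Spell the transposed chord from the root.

B# D# F# A

A minor 3rd down from D# is B#, so the new chord is B# diminished seventh.
- root: B#
- minor 3rd: D#
- diminished 5th: F#
- diminished 7th: A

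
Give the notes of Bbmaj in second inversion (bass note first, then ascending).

F – Bb – D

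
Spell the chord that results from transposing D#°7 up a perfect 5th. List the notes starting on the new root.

Transposed root: D# → A# (perfect 5th up). So we spell A# diminished seventh:
A# — root
C# — minor 3rd
E — diminished 5th
G — diminished 7th

A#, C#, E, G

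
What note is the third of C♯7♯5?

E#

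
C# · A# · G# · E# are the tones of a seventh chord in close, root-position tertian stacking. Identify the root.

A#

Stacking in thirds gives A# – C# – E# – G#, so A# is the root — A# minor seventh.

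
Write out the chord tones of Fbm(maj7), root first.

Root Fb, quality minor-major seventh:
Fb — root
Abb — minor 3rd
Cb — perfect 5th
Eb — major 7th

Fb, Abb, Cb, Eb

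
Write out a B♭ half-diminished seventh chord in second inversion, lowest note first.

F-flat – A-flat – B-flat – D-flat

B♭ half-diminished seventh = B-flat–D-flat–F-flat–A-flat; second inversion → fifth (F-flat) lowest.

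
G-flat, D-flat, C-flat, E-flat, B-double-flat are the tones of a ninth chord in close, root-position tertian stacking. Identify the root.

Stacking in thirds gives C-flat – E-flat – G-flat – B-double-flat – D-flat, so C-flat is the root — C-flat dominant ninth.

C-flat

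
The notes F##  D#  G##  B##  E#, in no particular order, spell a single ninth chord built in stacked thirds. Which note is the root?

Stacking in thirds gives E# – G## – B## – D# – F##, so E# is the root — E# dominant ninth sharp five.

E#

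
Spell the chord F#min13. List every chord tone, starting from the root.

Root F♯, quality minor thirteenth:
Root: F♯
Minor 3rd (3rd): A
Perfect 5th (5th): C♯
Minor 7th (7th): E
Major 9th (9th): G♯
Perfect 11th (11th): B
Major 13th (13th): D♯

F♯ A C♯ E G♯ B D♯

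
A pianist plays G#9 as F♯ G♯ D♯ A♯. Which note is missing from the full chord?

The full G#9 chord is G♯, B♯, D♯, F♯, A♯.
Comparing with the voicing, the major 3rd (3rd) — B♯ — is absent.

B♯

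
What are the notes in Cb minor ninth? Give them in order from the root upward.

C-flat E-double-flat G-flat B-double-flat D-flat

Cb minor ninth: minor ninth on C-flat.
Root: C-flat
Minor 3rd (3rd): E-double-flat
Perfect 5th (5th): G-flat
Minor 7th (7th): B-double-flat
Major 9th (9th): D-flat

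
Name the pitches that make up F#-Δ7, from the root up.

F♯, A, C♯, E♯

Root F♯, quality minor-major seventh:
root → F♯
3rd (minor 3rd) → A
5th (perfect 5th) → C♯
7th (major 7th) → E♯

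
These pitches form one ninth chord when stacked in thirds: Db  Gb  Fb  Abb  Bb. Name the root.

Gb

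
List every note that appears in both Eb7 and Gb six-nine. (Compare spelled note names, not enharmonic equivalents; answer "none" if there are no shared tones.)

Eb7 = E♭, G, B♭, D♭.
Gb six-nine = G♭, B♭, D♭, E♭, A♭.
Shared: E♭, B♭, D♭.

E♭  B♭  D♭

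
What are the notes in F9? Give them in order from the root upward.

F9 is a dominant ninth built on F.
root → F
3rd (major 3rd) → A
5th (perfect 5th) → C
7th (minor 7th) → Eb
9th (major 9th) → G

F A C Eb G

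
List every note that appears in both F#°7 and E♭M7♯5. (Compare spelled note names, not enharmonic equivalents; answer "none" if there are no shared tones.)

Eb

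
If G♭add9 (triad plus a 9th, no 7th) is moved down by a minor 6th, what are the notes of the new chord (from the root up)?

Gb down a minor 6th → Bb. New chord: Bb added-ninth.
- root: Bb
- major 3rd: D
- perfect 5th: F
- major 9th: C

Bb D F C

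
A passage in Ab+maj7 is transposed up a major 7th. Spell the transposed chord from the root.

Transposed root: Ab → G (major 7th up). So we spell G augmented major seventh:
root → G
3rd (major 3rd) → B
5th (augmented 5th) → D#
7th (major 7th) → F#

G B D# F#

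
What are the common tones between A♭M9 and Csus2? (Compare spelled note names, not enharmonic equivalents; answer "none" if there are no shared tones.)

C, G

A♭M9 = Ab, C, Eb, G, Bb.
Csus2 = C, D, G.
Shared: C, G.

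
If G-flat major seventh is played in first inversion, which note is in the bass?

Bb

G-flat major seventh in root position is Gb–Bb–Db–F.
First inversion places the third in the bass, which is Bb.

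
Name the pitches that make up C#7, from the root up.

Root C#, quality dominant seventh:
Root: C#
Major 3rd (3rd): E#
Perfect 5th (5th): G#
Minor 7th (7th): B

C# – E# – G# – B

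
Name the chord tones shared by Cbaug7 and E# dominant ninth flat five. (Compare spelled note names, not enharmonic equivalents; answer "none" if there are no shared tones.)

none

Cbaug7: C♭ E♭ G B𝄫
E# dominant ninth flat five: E♯ G𝄪 B D♯ F𝄪
Common to both → none.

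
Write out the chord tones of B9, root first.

B9 is a dominant ninth built on B.
Root: B
Major 3rd (3rd): D#
Perfect 5th (5th): F#
Minor 7th (7th): A
Major 9th (9th): C#

B  D#  F#  A  C#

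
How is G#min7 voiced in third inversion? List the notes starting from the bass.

F# G# B D#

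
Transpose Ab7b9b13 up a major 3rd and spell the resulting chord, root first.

C – E – G – B♭ – D♭ – A♭

A♭ up a major 3rd → C. New chord: C dominant seventh flat nine flat thirteen.
Root: C
Major 3rd (3rd): E
Perfect 5th (5th): G
Minor 7th (7th): B♭
Minor 9th (9th): D♭
Minor 13th (13th): A♭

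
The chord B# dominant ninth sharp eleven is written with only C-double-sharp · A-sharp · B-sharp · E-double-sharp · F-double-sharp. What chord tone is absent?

The full B# dominant ninth sharp eleven chord is B-sharp, D-double-sharp, F-double-sharp, A-sharp, C-double-sharp, E-double-sharp.
Comparing with the voicing, the major 3rd (3rd) — D-double-sharp — is absent.

D-double-sharp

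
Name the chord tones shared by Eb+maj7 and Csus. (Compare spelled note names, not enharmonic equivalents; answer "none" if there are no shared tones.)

G

Eb+maj7 = E♭, G, B, D.
Csus = C, F, G.
Shared: G.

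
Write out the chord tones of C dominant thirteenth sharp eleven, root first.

C dominant thirteenth sharp eleven is a dominant thirteenth sharp eleven built on C.
- root: C
- major 3rd: E
- perfect 5th: G
- minor 7th: B-flat
- major 9th: D
- augmented 11th: F-sharp
- major 13th: A

C, E, G, B-flat, D, F-sharp, A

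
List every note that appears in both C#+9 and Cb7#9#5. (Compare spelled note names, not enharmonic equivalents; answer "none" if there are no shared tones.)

none

C#+9: C♯ E♯ G𝄪 B D♯
Cb7#9#5: C♭ E♭ G B𝄫 D
Common to both → none.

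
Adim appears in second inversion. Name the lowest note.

Adim in root position is A–C–Eb.
Second inversion places the fifth in the bass, which is Eb.

Eb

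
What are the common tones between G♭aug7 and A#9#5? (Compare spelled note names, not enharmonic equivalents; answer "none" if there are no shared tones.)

none

G♭aug7 = Gb, Bb, D, Fb.
A#9#5 = A#, C##, E##, G#, B#.
Shared: none.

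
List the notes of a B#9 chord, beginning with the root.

B#9: dominant ninth on B#.
Root: B#
Major 3rd (3rd): D##
Perfect 5th (5th): F##
Minor 7th (7th): A#
Major 9th (9th): C##

B#  D##  F##  A#  C##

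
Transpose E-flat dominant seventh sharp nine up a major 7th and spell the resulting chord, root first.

D, F♯, A, C, E♯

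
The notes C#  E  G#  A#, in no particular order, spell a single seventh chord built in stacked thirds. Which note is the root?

Arranged so that each adjacent pair is a third by letter name: A# – C# – E – G#.
The bottom of that stack, A#, is the root (this is A# half-diminished seventh).

A#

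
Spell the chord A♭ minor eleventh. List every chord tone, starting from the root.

Root A-flat, quality minor eleventh:
- root: A-flat
- minor 3rd: C-flat
- perfect 5th: E-flat
- minor 7th: G-flat
- major 9th: B-flat
- perfect 11th: D-flat

A-flat, C-flat, E-flat, G-flat, B-flat, D-flat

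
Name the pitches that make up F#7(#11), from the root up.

F#7(#11) is a dominant seventh sharp eleven built on F♯.
root → F♯
3rd (major 3rd) → A♯
5th (perfect 5th) → C♯
7th (minor 7th) → E
11th (augmented 11th) → B♯

F♯ – A♯ – C♯ – E – B♯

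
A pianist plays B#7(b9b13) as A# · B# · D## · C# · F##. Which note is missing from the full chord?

G#

The full B#7(b9b13) chord is B#, D##, F##, A#, C#, G#.
Comparing with the voicing, the minor 13th (13th) — G# — is absent.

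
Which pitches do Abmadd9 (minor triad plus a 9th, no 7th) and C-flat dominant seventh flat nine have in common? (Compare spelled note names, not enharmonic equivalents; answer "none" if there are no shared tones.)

Cb Eb

Abmadd9 = Ab, Cb, Eb, Bb.
C-flat dominant seventh flat nine = Cb, Eb, Gb, Bbb, Dbb.
Shared: Cb, Eb.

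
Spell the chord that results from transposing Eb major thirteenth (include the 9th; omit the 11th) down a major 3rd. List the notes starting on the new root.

Transposed root: Eb → Cb (major 3rd down). So we spell Cb major thirteenth:
Root: Cb
Major 3rd (3rd): Eb
Perfect 5th (5th): Gb
Major 7th (7th): Bb
Major 9th (9th): Db
Major 13th (13th): Ab

Cb  Eb  Gb  Bb  Db  Ab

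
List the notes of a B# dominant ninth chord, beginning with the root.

B#  D##  F##  A#  C##

Root B#, quality dominant ninth:
root → B#
3rd (major 3rd) → D##
5th (perfect 5th) → F##
7th (minor 7th) → A#
9th (major 9th) → C##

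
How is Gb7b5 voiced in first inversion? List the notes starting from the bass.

In root position, Gb7b5 is Gb–Bb–Dbb–Fb.
First inversion puts the third (Bb) in the bass.

Bb, Dbb, Fb, Gb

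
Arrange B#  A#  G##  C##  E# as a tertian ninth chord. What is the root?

Stacking in thirds gives A# – C## – E# – G## – B#, so A# is the root — A# major ninth.

A#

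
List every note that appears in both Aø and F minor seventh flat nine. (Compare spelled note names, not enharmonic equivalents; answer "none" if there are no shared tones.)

C  E♭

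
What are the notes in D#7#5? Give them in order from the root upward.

D#, F##, A##, C#

Root D#, quality augmented seventh:
Root: D#
Major 3rd (3rd): F##
Augmented 5th (5th): A##
Minor 7th (7th): C#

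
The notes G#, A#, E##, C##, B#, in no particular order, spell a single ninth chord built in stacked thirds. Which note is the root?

Arranged so that each adjacent pair is a third by letter name: A# – C## – E## – G# – B#.
The bottom of that stack, A#, is the root (this is A# dominant ninth sharp five).

A#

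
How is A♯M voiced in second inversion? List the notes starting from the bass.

E# A# C##

In root position, A♯M is A#–C##–E#.
Second inversion puts the fifth (E#) in the bass.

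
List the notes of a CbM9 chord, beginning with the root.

Cb – Eb – Gb – Bb – Db

CbM9 is a major ninth built on Cb.
Cb — root
Eb — major 3rd
Gb — perfect 5th
Bb — major 7th
Db — major 9th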